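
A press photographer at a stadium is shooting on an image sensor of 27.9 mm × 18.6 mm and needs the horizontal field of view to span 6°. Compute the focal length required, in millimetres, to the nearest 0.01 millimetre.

266.18 mm

From α = 2·arctan(w/2f) we get f = w / (2·tan(α/2)).
With w = 27.9 mm and α/2 = 3°, tan(α/2) ≈ 0.05241, so f ≈ 27.9 / 0.10482 ≈ 266.1819 mm.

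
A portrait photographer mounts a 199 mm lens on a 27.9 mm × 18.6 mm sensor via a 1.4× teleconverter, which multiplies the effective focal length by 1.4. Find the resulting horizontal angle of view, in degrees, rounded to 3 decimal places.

5.733°

Effective focal length f = 199 × 1.4 = 278.6 mm.
α = 2·arctan(27.9 / (2 × 278.6)) = 2·arctan(0.05007) ≈ 5.7330°.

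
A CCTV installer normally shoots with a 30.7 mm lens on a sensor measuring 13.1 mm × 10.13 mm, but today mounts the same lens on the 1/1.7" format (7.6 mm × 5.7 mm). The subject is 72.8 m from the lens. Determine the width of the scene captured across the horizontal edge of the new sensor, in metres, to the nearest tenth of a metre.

18.0 m

The focal length stays 30.7 mm; the relevant sensor dimension is now w = 7.6 mm. Object distance dₒ = 72.8 m = 72800 mm.
Thin-lens field width W = w·(dₒ − f)/f = 7.6 × (72800 − 30.7)/30.7 ≈ 18014.550 mm = 18.0145 m.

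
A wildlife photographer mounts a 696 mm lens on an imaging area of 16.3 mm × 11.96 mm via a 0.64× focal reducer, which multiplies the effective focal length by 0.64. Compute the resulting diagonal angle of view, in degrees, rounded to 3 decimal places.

2.600°

Effective focal length f = 696 × 0.64 = 445.44 mm.
Sensor diagonal = √(16.3² + 11.96²) = √408.7316 ≈ 20.2171 mm.
α = 2·arctan(20.217 / (2 × 445.44)) = 2·arctan(0.02269) ≈ 2.6000°.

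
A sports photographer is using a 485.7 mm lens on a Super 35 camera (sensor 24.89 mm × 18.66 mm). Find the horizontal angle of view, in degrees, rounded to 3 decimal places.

2.936°

Angle of view α = 2·arctan(w/2f) with w = 24.89 mm and f = 485.7 mm.
w/2f = 0.02562; arctan(0.02562) ≈ 1.4678°, so α ≈ 2.9355°.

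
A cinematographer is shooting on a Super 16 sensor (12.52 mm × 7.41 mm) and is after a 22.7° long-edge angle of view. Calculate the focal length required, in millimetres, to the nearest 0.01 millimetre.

From α = 2·arctan(w/2f) we get f = w / (2·tan(α/2)).
With w = 12.52 mm and α/2 = 11.35°, tan(α/2) ≈ 0.20073, so f ≈ 12.52 / 0.40145 ≈ 31.1866 mm.

31.19 mm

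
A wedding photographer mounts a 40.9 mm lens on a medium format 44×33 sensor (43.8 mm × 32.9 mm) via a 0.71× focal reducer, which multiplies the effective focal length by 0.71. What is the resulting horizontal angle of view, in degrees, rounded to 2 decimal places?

74.04°

Effective focal length f = 40.9 × 0.71 = 29.039 mm.
α = 2·arctan(43.8 / (2 × 29.039)) = 2·arctan(0.75416) ≈ 74.0441°.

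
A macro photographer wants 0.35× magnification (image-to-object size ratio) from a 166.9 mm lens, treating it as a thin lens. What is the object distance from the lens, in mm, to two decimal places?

643.76 mm

With m = dᵢ/dₒ and 1/f = 1/dₒ + 1/dᵢ, substituting dᵢ = m·dₒ gives 1/f = (1 + 1/m)/dₒ, hence dₒ = f·(1 + 1/m).
dₒ = 166.9 × (1 + 1/0.35) = 166.9 × 3.85714 ≈ 643.757 mm.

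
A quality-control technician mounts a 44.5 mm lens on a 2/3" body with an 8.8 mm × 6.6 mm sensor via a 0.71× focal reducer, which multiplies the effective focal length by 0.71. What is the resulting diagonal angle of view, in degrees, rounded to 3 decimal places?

Effective focal length f = 44.5 × 0.71 = 31.595 mm.
Sensor diagonal = √(8.8² + 6.6²) = √121.0000 ≈ 11.0000 mm.
α = 2·arctan(11.000 / (2 × 31.595)) = 2·arctan(0.17408) ≈ 19.7500°.

19.750°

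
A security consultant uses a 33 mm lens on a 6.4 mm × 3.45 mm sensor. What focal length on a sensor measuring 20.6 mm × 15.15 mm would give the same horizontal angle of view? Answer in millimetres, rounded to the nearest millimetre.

Equal angle of view means equal width/f ratio, so f₂ = f₁ · (width₂/width₁) = 33 × 20.6/6.4.
f₂ = 33 × 3.21875 ≈ 106.219 mm.

106 mm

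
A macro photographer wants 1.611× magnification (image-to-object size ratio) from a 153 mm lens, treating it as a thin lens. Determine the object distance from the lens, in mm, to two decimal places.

With m = dᵢ/dₒ and 1/f = 1/dₒ + 1/dᵢ, substituting dᵢ = m·dₒ gives 1/f = (1 + 1/m)/dₒ, hence dₒ = f·(1 + 1/m).
dₒ = 153 × (1 + 1/1.611) = 153 × 1.62073 ≈ 247.972 mm.

247.97 mm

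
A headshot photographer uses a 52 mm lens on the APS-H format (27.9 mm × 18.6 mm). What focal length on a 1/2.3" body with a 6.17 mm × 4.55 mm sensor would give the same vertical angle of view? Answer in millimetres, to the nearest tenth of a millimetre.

12.7 mm

Equal angle of view means equal height/f ratio, so f₂ = f₁ · (height₂/height₁) = 52 × 4.55/18.6.
f₂ = 52 × 0.24462 ≈ 12.720 mm.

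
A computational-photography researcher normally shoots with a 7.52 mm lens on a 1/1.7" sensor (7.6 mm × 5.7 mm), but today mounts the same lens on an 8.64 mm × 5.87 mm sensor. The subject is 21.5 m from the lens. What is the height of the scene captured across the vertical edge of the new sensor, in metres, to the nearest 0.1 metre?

The focal length stays 7.52 mm; the relevant sensor dimension is now h = 5.87 mm. Object distance dₒ = 21.5 m = 21500 mm.
Thin-lens field height W = h·(dₒ − f)/f = 5.87 × (21500 − 7.52)/7.52 ≈ 16776.710 mm = 16.7767 m.

16.8 m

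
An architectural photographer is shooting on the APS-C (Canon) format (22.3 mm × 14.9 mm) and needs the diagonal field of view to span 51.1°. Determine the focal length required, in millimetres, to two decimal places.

Sensor diagonal = √(22.3² + 14.9²) = √719.3000 ≈ 26.8198 mm.
From α = 2·arctan(d/2f) we get f = d / (2·tan(α/2)).
With d = 26.8198 mm and α/2 = 25.55°, tan(α/2) ≈ 0.47805, so f ≈ 26.8198 / 0.95609 ≈ 28.0514 mm.

28.05 mm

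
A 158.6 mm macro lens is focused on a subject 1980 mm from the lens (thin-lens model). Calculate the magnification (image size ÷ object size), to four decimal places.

Thin lens: 1/f = 1/dₒ + 1/dᵢ → 1/dᵢ = 1/158.6 − 1/1980 = 0.0058001 mm⁻¹, so dᵢ ≈ 172.4102 mm.
Magnification m = dᵢ/dₒ = 172.4102/1980 ≈ 0.08708.

0.0871×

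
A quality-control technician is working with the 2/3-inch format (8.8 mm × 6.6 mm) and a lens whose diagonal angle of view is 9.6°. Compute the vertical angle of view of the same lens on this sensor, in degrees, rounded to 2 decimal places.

5.77°

Sensor diagonal = √(8.8² + 6.6²) = √121.0000 ≈ 11.0000 mm.
From the diagonal AOV: f = 11.0000 / (2·tan(4.8°)) = 11.0000 / 0.16794 ≈ 65.4978 mm.
Vertical AOV = 2·arctan(6.6 / (2 × 65.4978)) = 2·arctan(0.05038) ≈ 5.7686°.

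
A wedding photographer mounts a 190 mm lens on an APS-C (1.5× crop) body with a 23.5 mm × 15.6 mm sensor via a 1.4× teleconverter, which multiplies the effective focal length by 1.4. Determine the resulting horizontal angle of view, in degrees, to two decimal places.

Effective focal length f = 190 × 1.4 = 266 mm.
α = 2·arctan(23.5 / (2 × 266)) = 2·arctan(0.04417) ≈ 5.0586°.

5.06°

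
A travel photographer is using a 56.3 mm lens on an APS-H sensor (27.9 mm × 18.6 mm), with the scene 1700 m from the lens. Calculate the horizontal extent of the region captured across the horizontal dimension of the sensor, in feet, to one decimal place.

2763.9 ft

dₒ: 1700 m = 1.7e+06 mm.
Similar triangles through the lens centre give W/dₒ = w/dᵢ; with 1/f = 1/dₒ + 1/dᵢ this gives W = w·(dₒ − f)/f.
W = 27.9 mm × (1.7e+06 − 56.3) / 56.3 = 27.9 × 30194.3819 ≈ 842423.255 mm = 842423.255/304.8 ft = 2763.86 ft.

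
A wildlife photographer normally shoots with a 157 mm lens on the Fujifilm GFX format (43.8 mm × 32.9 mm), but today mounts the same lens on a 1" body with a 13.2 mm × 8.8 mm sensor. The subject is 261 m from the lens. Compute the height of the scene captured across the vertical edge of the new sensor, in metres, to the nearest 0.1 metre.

The focal length stays 157 mm; the relevant sensor dimension is now h = 8.8 mm. Object distance dₒ = 261 m = 261000 mm.
Thin-lens field height W = h·(dₒ − f)/f = 8.8 × (261000 − 157)/157 ≈ 14620.499 mm = 14.6205 m.

14.6 m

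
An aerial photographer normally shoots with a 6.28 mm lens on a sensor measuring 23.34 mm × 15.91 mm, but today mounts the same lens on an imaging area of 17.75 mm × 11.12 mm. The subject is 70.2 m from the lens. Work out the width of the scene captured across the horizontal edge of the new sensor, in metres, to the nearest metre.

The focal length stays 6.28 mm; the relevant sensor dimension is now w = 17.75 mm. Object distance dₒ = 70.2 m = 70200 mm.
Thin-lens field width W = w·(dₒ − f)/f = 17.75 × (70200 − 6.28)/6.28 ≈ 198397.855 mm = 198.398 m.

198 m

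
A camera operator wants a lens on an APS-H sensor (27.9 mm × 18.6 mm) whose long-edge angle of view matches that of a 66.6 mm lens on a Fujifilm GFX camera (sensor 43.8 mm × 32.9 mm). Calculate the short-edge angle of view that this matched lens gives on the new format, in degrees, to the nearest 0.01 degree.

24.73°

Equal long-edge AOV ⇒ f₂ = f₁ · 27.9/43.8 = 66.6 × 0.63699 ≈ 42.4233 mm.
Short-edge AOV on the new format = 2·arctan(18.6 / (2 × 42.4233)) = 2·arctan(0.21922) ≈ 24.7295°.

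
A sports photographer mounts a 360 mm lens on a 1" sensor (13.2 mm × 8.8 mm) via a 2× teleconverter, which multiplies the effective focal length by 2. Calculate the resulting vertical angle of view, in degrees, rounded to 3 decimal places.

Effective focal length f = 360 × 2 = 720 mm.
α = 2·arctan(8.8 / (2 × 720)) = 2·arctan(0.00611) ≈ 0.7003°.

0.700°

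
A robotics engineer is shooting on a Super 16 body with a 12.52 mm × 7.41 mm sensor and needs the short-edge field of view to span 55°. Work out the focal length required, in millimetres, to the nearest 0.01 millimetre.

7.12 mm

From α = 2·arctan(h/2f) we get f = h / (2·tan(α/2)).
With h = 7.41 mm and α/2 = 27.5°, tan(α/2) ≈ 0.52057, so f ≈ 7.41 / 1.04113 ≈ 7.1172 mm.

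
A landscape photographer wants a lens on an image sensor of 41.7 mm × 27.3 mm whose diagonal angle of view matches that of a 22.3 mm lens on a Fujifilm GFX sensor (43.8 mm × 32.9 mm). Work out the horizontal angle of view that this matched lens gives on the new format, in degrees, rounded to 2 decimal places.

Sensor diagonal = √(43.8² + 32.9²) = √3000.8500 ≈ 54.7800 mm.
Sensor diagonal = √(41.7² + 27.3²) = √2484.1800 ≈ 49.8415 mm.
Equal diagonal AOV ⇒ f₂ = f₁ · 49.8415/54.7800 = 22.3 × 0.90985 ≈ 20.2896 mm.
Horizontal AOV on the new format = 2·arctan(41.7 / (2 × 20.2896)) = 2·arctan(1.02762) ≈ 91.5608°.

91.56°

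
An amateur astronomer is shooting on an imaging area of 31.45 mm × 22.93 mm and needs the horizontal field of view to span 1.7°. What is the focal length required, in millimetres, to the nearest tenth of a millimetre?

From α = 2·arctan(w/2f) we get f = w / (2·tan(α/2)).
With w = 31.45 mm and α/2 = 0.85°, tan(α/2) ≈ 0.01484, so f ≈ 31.45 / 0.02967 ≈ 1059.8942 mm.

1059.9 mm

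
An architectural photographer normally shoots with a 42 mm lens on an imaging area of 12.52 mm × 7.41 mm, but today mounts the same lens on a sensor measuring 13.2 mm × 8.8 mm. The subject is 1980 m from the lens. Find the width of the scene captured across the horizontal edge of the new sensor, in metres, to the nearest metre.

622 m

The focal length stays 42 mm; the relevant sensor dimension is now w = 13.2 mm. Object distance dₒ = 1980 m = 1.98e+06 mm.
Thin-lens field width W = w·(dₒ − f)/f = 13.2 × (1.98e+06 − 42)/42 ≈ 622272.514 mm = 622.273 m.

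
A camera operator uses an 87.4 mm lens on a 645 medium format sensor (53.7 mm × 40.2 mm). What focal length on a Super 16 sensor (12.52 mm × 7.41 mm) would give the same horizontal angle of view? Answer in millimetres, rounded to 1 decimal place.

Equal angle of view means equal width/f ratio, so f₂ = f₁ · (width₂/width₁) = 87.4 × 12.52/53.7.
f₂ = 87.4 × 0.23315 ≈ 20.377 mm.

20.4 mm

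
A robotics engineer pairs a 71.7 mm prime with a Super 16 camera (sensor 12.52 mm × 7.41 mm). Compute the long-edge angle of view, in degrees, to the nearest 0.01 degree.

Angle of view α = 2·arctan(w/2f) with w = 12.52 mm and f = 71.7 mm.
w/2f = 0.08731; arctan(0.08731) ≈ 4.9897°, so α ≈ 9.9795°.

9.98°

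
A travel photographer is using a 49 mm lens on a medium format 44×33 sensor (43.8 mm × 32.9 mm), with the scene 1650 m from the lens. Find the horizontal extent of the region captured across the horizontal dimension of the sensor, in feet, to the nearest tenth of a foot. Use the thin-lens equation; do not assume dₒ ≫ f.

dₒ: 1650 m = 1.65e+06 mm.
Similar triangles through the lens centre give W/dₒ = w/dᵢ; with 1/f = 1/dₒ + 1/dᵢ this gives W = w·(dₒ − f)/f.
W = 43.8 mm × (1.65e+06 − 49) / 49 = 43.8 × 33672.4694 ≈ 1474854.159 mm = 1474854.159/304.8 ft = 4838.76 ft.

4838.8 ft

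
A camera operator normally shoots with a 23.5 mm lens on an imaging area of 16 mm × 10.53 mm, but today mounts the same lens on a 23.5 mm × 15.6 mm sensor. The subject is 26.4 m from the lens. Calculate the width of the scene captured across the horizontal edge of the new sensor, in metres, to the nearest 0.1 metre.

The focal length stays 23.5 mm; the relevant sensor dimension is now w = 23.5 mm. Object distance dₒ = 26.4 m = 26400 mm.
Thin-lens field width W = w·(dₒ − f)/f = 23.5 × (26400 − 23.5)/23.5 ≈ 26376.500 mm = 26.3765 m.

26.4 m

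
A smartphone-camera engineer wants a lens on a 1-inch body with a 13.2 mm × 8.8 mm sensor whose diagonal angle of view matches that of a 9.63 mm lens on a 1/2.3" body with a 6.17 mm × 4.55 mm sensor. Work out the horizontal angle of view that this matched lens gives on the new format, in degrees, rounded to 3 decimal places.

36.649°

Sensor diagonal = √(6.17² + 4.55²) = √58.7714 ≈ 7.6663 mm.
Sensor diagonal = √(13.2² + 8.8²) = √251.6800 ≈ 15.8644 mm.
Equal diagonal AOV ⇒ f₂ = f₁ · 15.8644/7.6663 = 9.63 × 2.06939 ≈ 19.9282 mm.
Horizontal AOV on the new format = 2·arctan(13.2 / (2 × 19.9282)) = 2·arctan(0.33119) ≈ 36.6486°.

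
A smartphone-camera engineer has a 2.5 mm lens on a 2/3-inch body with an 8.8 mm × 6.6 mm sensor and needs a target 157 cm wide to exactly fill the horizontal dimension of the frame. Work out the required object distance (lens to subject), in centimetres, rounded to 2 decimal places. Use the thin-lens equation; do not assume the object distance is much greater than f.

44.85 cm

W: 157 cm = 1570 mm.
Magnification m = w/W = dᵢ/dₒ; combined with 1/f = 1/dₒ + 1/dᵢ this gives dₒ = f·(1 + W/w).
dₒ = 2.5 mm × (1 + 1570/8.8) = 2.5 × 179.4091 ≈ 448.523 mm = 44.8523 cm.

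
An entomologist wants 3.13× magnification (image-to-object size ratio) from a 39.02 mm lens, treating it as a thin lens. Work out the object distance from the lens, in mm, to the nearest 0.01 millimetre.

With m = dᵢ/dₒ and 1/f = 1/dₒ + 1/dᵢ, substituting dᵢ = m·dₒ gives 1/f = (1 + 1/m)/dₒ, hence dₒ = f·(1 + 1/m).
dₒ = 39.02 × (1 + 1/3.13) = 39.02 × 1.31949 ≈ 51.486 mm.

51.49 mm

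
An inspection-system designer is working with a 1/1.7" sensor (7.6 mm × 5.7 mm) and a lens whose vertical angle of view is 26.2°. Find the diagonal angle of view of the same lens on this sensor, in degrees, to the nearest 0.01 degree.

42.40°

From the vertical AOV: f = 5.7 / (2·tan(13.1°)) = 5.7 / 0.46541 ≈ 12.2471 mm.
Sensor diagonal = √(7.6² + 5.7²) = √90.2500 ≈ 9.5000 mm.
Diagonal AOV = 2·arctan(9.5000 / (2 × 12.2471)) = 2·arctan(0.38785) ≈ 42.3971°.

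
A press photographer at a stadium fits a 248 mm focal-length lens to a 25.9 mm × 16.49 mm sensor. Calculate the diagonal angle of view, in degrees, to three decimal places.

7.085°

Sensor diagonal = √(25.9² + 16.49²) = √942.7301 ≈ 30.7039 mm.
Angle of view α = 2·arctan(d/2f) with d = 30.7039 mm and f = 248 mm.
d/2f = 0.06190; arctan(0.06190) ≈ 3.5423°, so α ≈ 7.0845°.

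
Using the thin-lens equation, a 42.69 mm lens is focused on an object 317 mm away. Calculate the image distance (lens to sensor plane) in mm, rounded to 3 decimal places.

1/dᵢ = 1/f − 1/dₒ = 1/42.69 − 1/317 = 0.0202701 mm⁻¹.
dᵢ = 1/0.0202701 ≈ 49.3337 mm.

49.334 mm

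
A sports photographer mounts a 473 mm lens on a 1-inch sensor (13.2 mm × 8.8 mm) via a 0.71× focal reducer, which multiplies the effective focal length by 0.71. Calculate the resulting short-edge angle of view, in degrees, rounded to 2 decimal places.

Effective focal length f = 473 × 0.71 = 335.83 mm.
α = 2·arctan(8.8 / (2 × 335.83)) = 2·arctan(0.01310) ≈ 1.5013°.

1.50°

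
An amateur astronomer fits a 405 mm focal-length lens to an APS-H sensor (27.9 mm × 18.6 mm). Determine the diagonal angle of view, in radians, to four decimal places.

Sensor diagonal = √(27.9² + 18.6²) = √1124.3700 ≈ 33.5316 mm.
Angle of view α = 2·arctan(d/2f) with d = 33.5316 mm and f = 405 mm.
d/2f = 0.04140; arctan(0.04140) ≈ 0.0414 rad, so α ≈ 0.0827 rad.

0.0827 rad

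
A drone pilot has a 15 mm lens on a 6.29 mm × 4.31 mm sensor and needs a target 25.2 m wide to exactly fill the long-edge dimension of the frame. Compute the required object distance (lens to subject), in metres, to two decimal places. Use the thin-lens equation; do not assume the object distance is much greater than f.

60.11 m

W: 25.2 m = 25200 mm.
Magnification m = w/W = dᵢ/dₒ; combined with 1/f = 1/dₒ + 1/dᵢ this gives dₒ = f·(1 + W/w).
dₒ = 15 mm × (1 + 25200/6.29) = 15 × 4007.3593 ≈ 60110.390 mm = 60.1104 m.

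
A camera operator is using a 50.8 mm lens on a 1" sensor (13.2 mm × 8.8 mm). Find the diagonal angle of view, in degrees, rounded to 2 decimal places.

Sensor diagonal = √(13.2² + 8.8²) = √251.6800 ≈ 15.8644 mm.
Angle of view α = 2·arctan(d/2f) with d = 15.8644 mm and f = 50.8 mm.
d/2f = 0.15615; arctan(0.15615) ≈ 8.8748°, so α ≈ 17.7497°.

17.75°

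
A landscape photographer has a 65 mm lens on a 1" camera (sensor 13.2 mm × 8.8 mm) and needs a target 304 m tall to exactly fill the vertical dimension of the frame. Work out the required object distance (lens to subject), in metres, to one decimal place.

W: 304 m = 304000 mm.
Magnification m = h/W = dᵢ/dₒ; combined with 1/f = 1/dₒ + 1/dᵢ this gives dₒ = f·(1 + W/h).
dₒ = 65 mm × (1 + 304000/8.8) = 65 × 34546.4545 ≈ 2245519.545 mm = 2245.52 m.

2245.5 m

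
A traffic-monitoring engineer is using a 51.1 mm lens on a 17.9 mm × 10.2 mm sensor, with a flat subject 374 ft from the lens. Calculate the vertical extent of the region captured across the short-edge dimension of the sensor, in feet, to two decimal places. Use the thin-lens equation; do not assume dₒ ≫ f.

dₒ: 374 ft × 304.8 mm/ft = 113995.20 mm.
Similar triangles through the lens centre give W/dₒ = h/dᵢ; with 1/f = 1/dₒ + 1/dᵢ this gives W = h·(dₒ − f)/f.
W = 10.2 mm × (113995 − 51.1) / 51.1 = 10.2 × 2229.8258 ≈ 22744.223 mm = 22744.223/304.8 ft = 74.6202 ft.

74.62 ft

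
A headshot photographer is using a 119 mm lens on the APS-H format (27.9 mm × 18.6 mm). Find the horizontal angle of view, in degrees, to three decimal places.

13.372°

Angle of view α = 2·arctan(w/2f) with w = 27.9 mm and f = 119 mm.
w/2f = 0.11723; arctan(0.11723) ≈ 6.6861°, so α ≈ 13.3722°.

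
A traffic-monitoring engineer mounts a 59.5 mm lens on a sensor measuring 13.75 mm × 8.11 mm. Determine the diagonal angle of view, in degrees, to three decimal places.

Sensor diagonal = √(13.75² + 8.11²) = √254.8346 ≈ 15.9635 mm.
Angle of view α = 2·arctan(d/2f) with d = 15.9635 mm and f = 59.5 mm.
d/2f = 0.13415; arctan(0.13415) ≈ 7.6405°, so α ≈ 15.2809°.

15.281°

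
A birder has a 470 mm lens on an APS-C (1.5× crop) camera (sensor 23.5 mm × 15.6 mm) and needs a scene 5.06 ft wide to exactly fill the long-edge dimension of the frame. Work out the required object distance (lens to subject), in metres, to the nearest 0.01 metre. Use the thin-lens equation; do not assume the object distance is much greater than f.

31.32 m

W: 5.06 ft × 304.8 mm/ft = 1542.29 mm.
Magnification m = w/W = dᵢ/dₒ; combined with 1/f = 1/dₒ + 1/dᵢ this gives dₒ = f·(1 + W/w).
dₒ = 470 mm × (1 + 1542.29/23.5) = 470 × 66.6293 ≈ 31315.759 mm = 31.3158 m.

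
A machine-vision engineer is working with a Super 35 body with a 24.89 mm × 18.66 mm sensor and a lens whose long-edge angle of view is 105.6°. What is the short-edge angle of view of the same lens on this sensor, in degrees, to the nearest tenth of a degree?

89.3°

From the long-edge AOV: f = 24.89 / (2·tan(52.8°)) = 24.89 / 2.63490 ≈ 9.4463 mm.
Short-edge AOV = 2·arctan(18.66 / (2 × 9.4463)) = 2·arctan(0.98769) ≈ 89.2904°.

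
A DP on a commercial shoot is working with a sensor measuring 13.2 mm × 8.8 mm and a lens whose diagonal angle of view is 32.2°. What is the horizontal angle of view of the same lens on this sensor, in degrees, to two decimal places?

27.01°

Sensor diagonal = √(13.2² + 8.8²) = √251.6800 ≈ 15.8644 mm.
From the diagonal AOV: f = 15.8644 / (2·tan(16.1°)) = 15.8644 / 0.57727 ≈ 27.4818 mm.
Horizontal AOV = 2·arctan(13.2 / (2 × 27.4818)) = 2·arctan(0.24016) ≈ 27.0087°.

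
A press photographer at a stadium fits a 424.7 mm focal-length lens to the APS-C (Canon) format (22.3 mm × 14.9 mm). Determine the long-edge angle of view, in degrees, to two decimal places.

Angle of view α = 2·arctan(w/2f) with w = 22.3 mm and f = 424.7 mm.
w/2f = 0.02625; arctan(0.02625) ≈ 1.5039°, so α ≈ 3.0078°.

3.01°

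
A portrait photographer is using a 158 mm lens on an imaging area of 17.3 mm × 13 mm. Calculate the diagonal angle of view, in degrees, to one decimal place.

7.8°

Sensor diagonal = √(17.3² + 13²) = √468.2900 ≈ 21.6400 mm.
Angle of view α = 2·arctan(d/2f) with d = 21.6400 mm and f = 158 mm.
d/2f = 0.06848; arctan(0.06848) ≈ 3.9176°, so α ≈ 7.8351°.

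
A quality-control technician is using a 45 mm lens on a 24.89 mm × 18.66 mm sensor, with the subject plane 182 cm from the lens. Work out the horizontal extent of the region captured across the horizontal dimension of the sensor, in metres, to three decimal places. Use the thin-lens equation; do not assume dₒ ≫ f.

dₒ: 182 cm = 1820 mm.
Similar triangles through the lens centre give W/dₒ = w/dᵢ; with 1/f = 1/dₒ + 1/dᵢ this gives W = w·(dₒ − f)/f.
W = 24.89 mm × (1820 − 45) / 45 = 24.89 × 39.4444 ≈ 981.772 mm = 0.981772 m.

0.982 m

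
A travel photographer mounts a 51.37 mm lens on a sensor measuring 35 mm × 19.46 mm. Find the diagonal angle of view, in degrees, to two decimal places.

Sensor diagonal = √(35² + 19.46²) = √1603.6916 ≈ 40.0461 mm.
Angle of view α = 2·arctan(d/2f) with d = 40.0461 mm and f = 51.37 mm.
d/2f = 0.38978; arctan(0.38978) ≈ 21.2949°, so α ≈ 42.5898°.

42.59°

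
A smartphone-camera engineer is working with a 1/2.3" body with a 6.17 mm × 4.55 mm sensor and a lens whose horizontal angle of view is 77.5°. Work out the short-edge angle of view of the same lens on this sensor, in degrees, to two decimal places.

61.24°

From the horizontal AOV: f = 6.17 / (2·tan(38.75°)) = 6.17 / 1.60517 ≈ 3.8438 mm.
Short-edge AOV = 2·arctan(4.55 / (2 × 3.8438)) = 2·arctan(0.59186) ≈ 61.2390°.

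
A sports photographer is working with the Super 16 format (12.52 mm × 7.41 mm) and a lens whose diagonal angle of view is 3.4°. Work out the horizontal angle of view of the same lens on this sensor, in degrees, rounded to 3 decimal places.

2.926°

Sensor diagonal = √(12.52² + 7.41²) = √211.6585 ≈ 14.5485 mm.
From the diagonal AOV: f = 14.5485 / (2·tan(1.7°)) = 14.5485 / 0.05936 ≈ 245.0948 mm.
Horizontal AOV = 2·arctan(12.52 / (2 × 245.0948)) = 2·arctan(0.02554) ≈ 2.9262°.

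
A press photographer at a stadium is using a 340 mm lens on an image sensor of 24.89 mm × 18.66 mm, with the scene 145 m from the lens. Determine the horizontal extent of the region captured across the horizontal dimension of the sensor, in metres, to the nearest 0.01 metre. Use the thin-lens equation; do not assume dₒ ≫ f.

10.59 m

dₒ: 145 m = 145000 mm.
Similar triangles through the lens centre give W/dₒ = w/dᵢ; with 1/f = 1/dₒ + 1/dᵢ this gives W = w·(dₒ − f)/f.
W = 24.89 mm × (145000 − 340) / 340 = 24.89 × 425.4706 ≈ 10589.963 mm = 10.59 m.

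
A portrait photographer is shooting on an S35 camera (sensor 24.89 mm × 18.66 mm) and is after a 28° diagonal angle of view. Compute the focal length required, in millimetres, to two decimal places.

Sensor diagonal = √(24.89² + 18.66²) = √967.7077 ≈ 31.1080 mm.
From α = 2·arctan(d/2f) we get f = d / (2·tan(α/2)).
With d = 31.1080 mm and α/2 = 14°, tan(α/2) ≈ 0.24933, so f ≈ 31.1080 / 0.49866 ≈ 62.3837 mm.

62.38 mm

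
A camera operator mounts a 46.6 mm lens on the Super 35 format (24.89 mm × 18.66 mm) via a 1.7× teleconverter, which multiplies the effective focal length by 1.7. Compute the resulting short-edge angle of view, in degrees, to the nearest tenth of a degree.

13.4°

Effective focal length f = 46.6 × 1.7 = 79.22 mm.
α = 2·arctan(18.66 / (2 × 79.22)) = 2·arctan(0.11777) ≈ 13.4339°.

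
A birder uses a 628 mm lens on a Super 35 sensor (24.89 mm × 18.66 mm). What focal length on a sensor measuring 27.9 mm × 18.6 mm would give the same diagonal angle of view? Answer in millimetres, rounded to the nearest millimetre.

Sensor diagonal = √(24.89² + 18.66²) = √967.7077 ≈ 31.1080 mm.
Sensor diagonal = √(27.9² + 18.6²) = √1124.3700 ≈ 33.5316 mm.
Equal angle of view means equal diagonal/f ratio, so f₂ = f₁ · (diagonal₂/diagonal₁) = 628 × 33.5316/31.1080.
f₂ = 628 × 1.07791 ≈ 676.928 mm.

677 mm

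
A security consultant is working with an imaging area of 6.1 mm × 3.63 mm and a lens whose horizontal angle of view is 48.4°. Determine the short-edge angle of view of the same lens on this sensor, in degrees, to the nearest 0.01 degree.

29.95°

From the horizontal AOV: f = 6.1 / (2·tan(24.2°)) = 6.1 / 0.89884 ≈ 6.7866 mm.
Short-edge AOV = 2·arctan(3.63 / (2 × 6.7866)) = 2·arctan(0.26744) ≈ 29.9456°.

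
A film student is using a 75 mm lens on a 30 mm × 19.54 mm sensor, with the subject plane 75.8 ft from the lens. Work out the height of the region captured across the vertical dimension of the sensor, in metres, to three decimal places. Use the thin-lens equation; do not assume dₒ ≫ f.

6.000 m

dₒ: 75.8 ft × 304.8 mm/ft = 23103.84 mm.
Similar triangles through the lens centre give W/dₒ = h/dᵢ; with 1/f = 1/dₒ + 1/dᵢ this gives W = h·(dₒ − f)/f.
W = 19.54 mm × (23103.8 − 75) / 75 = 19.54 × 307.0512 ≈ 5999.780 mm = 5.99978 m.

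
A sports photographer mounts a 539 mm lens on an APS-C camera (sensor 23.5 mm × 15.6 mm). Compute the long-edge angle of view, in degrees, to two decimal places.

2.50°

Angle of view α = 2·arctan(w/2f) with w = 23.5 mm and f = 539 mm.
w/2f = 0.02180; arctan(0.02180) ≈ 1.2488°, so α ≈ 2.4977°.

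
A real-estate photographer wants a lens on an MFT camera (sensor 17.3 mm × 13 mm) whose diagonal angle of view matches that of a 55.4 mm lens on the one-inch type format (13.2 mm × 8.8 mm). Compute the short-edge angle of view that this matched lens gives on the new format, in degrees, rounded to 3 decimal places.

9.832°

Sensor diagonal = √(13.2² + 8.8²) = √251.6800 ≈ 15.8644 mm.
Sensor diagonal = √(17.3² + 13²) = √468.2900 ≈ 21.6400 mm.
Equal diagonal AOV ⇒ f₂ = f₁ · 21.6400/15.8644 = 55.4 × 1.36406 ≈ 75.5689 mm.
Short-edge AOV on the new format = 2·arctan(13 / (2 × 75.5689)) = 2·arctan(0.08601) ≈ 9.8323°.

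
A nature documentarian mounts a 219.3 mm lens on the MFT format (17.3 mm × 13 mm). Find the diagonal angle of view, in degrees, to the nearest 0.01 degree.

5.65°

Sensor diagonal = √(17.3² + 13²) = √468.2900 ≈ 21.6400 mm.
Angle of view α = 2·arctan(d/2f) with d = 21.6400 mm and f = 219.3 mm.
d/2f = 0.04934; arctan(0.04934) ≈ 2.8246°, so α ≈ 5.6492°.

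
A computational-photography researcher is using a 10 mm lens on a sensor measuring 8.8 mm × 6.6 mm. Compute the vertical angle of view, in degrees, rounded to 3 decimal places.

Angle of view α = 2·arctan(h/2f) with h = 6.6 mm and f = 10 mm.
h/2f = 0.33000; arctan(0.33000) ≈ 18.2629°, so α ≈ 36.5258°.

36.526°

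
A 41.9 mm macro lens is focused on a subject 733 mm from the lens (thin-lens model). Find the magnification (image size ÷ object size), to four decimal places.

Thin lens: 1/f = 1/dₒ + 1/dᵢ → 1/dᵢ = 1/41.9 − 1/733 = 0.0225021 mm⁻¹, so dᵢ ≈ 44.4403 mm.
Magnification m = dᵢ/dₒ = 44.4403/733 ≈ 0.06063.

0.0606×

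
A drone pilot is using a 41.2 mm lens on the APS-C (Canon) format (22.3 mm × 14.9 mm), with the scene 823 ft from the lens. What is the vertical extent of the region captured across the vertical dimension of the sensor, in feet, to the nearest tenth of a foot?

dₒ: 823 ft × 304.8 mm/ft = 250850.39 mm.
Similar triangles through the lens centre give W/dₒ = h/dᵢ; with 1/f = 1/dₒ + 1/dᵢ this gives W = h·(dₒ − f)/f.
W = 14.9 mm × (250850 − 41.2) / 41.2 = 14.9 × 6087.6017 ≈ 90705.266 mm = 90705.266/304.8 ft = 297.589 ft.

297.6 ft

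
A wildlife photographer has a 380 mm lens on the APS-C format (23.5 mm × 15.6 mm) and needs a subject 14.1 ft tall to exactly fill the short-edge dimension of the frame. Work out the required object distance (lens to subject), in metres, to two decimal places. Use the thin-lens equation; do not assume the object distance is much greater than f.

W: 14.1 ft × 304.8 mm/ft = 4297.68 mm.
Magnification m = h/W = dᵢ/dₒ; combined with 1/f = 1/dₒ + 1/dᵢ this gives dₒ = f·(1 + W/h).
dₒ = 380 mm × (1 + 4297.68/15.6) = 380 × 276.4923 ≈ 105067.074 mm = 105.067 m.

105.07 m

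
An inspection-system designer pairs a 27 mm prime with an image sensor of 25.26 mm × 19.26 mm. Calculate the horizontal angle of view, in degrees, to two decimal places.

50.14°

Angle of view α = 2·arctan(w/2f) with w = 25.26 mm and f = 27 mm.
w/2f = 0.46778; arctan(0.46778) ≈ 25.0691°, so α ≈ 50.1383°.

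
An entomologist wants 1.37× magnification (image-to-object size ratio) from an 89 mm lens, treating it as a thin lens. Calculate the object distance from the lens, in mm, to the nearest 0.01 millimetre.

With m = dᵢ/dₒ and 1/f = 1/dₒ + 1/dᵢ, substituting dᵢ = m·dₒ gives 1/f = (1 + 1/m)/dₒ, hence dₒ = f·(1 + 1/m).
dₒ = 89 × (1 + 1/1.37) = 89 × 1.72993 ≈ 153.964 mm.

153.96 mm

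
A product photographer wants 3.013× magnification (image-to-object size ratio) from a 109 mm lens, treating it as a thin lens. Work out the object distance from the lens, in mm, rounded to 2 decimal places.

With m = dᵢ/dₒ and 1/f = 1/dₒ + 1/dᵢ, substituting dᵢ = m·dₒ gives 1/f = (1 + 1/m)/dₒ, hence dₒ = f·(1 + 1/m).
dₒ = 109 × (1 + 1/3.013) = 109 × 1.33190 ≈ 145.177 mm.

145.18 mm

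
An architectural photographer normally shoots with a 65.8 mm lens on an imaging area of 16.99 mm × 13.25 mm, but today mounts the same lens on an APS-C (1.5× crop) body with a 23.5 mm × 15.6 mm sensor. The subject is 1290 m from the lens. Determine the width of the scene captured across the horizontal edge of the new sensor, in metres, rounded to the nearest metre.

The focal length stays 65.8 mm; the relevant sensor dimension is now w = 23.5 mm. Object distance dₒ = 1290 m = 1.29e+06 mm.
Thin-lens field width W = w·(dₒ − f)/f = 23.5 × (1.29e+06 − 65.8)/65.8 ≈ 460690.786 mm = 460.691 m.

461 m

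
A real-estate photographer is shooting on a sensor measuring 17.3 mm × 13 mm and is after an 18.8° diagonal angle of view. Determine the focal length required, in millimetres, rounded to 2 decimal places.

65.36 mm

Sensor diagonal = √(17.3² + 13²) = √468.2900 ≈ 21.6400 mm.
From α = 2·arctan(d/2f) we get f = d / (2·tan(α/2)).
With d = 21.6400 mm and α/2 = 9.4°, tan(α/2) ≈ 0.16555, so f ≈ 21.6400 / 0.33110 ≈ 65.3583 mm.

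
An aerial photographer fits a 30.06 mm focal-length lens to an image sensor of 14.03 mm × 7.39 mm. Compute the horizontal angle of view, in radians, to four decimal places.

Angle of view α = 2·arctan(w/2f) with w = 14.03 mm and f = 30.06 mm.
w/2f = 0.23337; arctan(0.23337) ≈ 0.2293 rad, so α ≈ 0.4585 rad.

0.4585 rad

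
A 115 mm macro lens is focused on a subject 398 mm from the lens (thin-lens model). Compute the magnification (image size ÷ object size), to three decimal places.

0.406×

Thin lens: 1/f = 1/dₒ + 1/dᵢ → 1/dᵢ = 1/115 − 1/398 = 0.0061831 mm⁻¹, so dᵢ ≈ 161.7314 mm.
Magnification m = dᵢ/dₒ = 161.7314/398 ≈ 0.40636.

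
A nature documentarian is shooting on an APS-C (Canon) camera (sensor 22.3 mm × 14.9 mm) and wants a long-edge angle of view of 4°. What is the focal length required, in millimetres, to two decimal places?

319.29 mm

From α = 2·arctan(w/2f) we get f = w / (2·tan(α/2)).
With w = 22.3 mm and α/2 = 2°, tan(α/2) ≈ 0.03492, so f ≈ 22.3 / 0.06984 ≈ 319.2942 mm.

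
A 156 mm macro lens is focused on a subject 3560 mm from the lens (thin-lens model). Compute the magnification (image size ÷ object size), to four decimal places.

Thin lens: 1/f = 1/dₒ + 1/dᵢ → 1/dᵢ = 1/156 − 1/3560 = 0.0061294 mm⁻¹, so dᵢ ≈ 163.1492 mm.
Magnification m = dᵢ/dₒ = 163.1492/3560 ≈ 0.04583.

0.0458×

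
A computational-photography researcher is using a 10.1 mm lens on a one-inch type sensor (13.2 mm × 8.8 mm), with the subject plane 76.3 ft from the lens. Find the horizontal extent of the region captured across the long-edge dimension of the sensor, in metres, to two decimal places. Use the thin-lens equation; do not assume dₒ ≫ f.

30.38 m

dₒ: 76.3 ft × 304.8 mm/ft = 23256.24 mm.
Similar triangles through the lens centre give W/dₒ = w/dᵢ; with 1/f = 1/dₒ + 1/dᵢ this gives W = w·(dₒ − f)/f.
W = 13.2 mm × (23256.2 − 10.1) / 10.1 = 13.2 × 2301.5979 ≈ 30381.093 mm = 30.3811 m.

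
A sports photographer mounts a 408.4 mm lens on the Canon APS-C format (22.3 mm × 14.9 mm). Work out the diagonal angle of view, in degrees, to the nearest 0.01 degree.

3.76°

Sensor diagonal = √(22.3² + 14.9²) = √719.3000 ≈ 26.8198 mm.
Angle of view α = 2·arctan(d/2f) with d = 26.8198 mm and f = 408.4 mm.
d/2f = 0.03284; arctan(0.03284) ≈ 1.8806°, so α ≈ 3.7613°.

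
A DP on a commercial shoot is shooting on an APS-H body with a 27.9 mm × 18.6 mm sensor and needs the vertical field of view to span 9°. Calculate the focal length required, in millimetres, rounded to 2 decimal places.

118.17 mm

From α = 2·arctan(h/2f) we get f = h / (2·tan(α/2)).
With h = 18.6 mm and α/2 = 4.5°, tan(α/2) ≈ 0.07870, so f ≈ 18.6 / 0.15740 ≈ 118.1677 mm.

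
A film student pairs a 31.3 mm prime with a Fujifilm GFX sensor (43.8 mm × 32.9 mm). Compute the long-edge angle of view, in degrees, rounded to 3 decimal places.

69.959°

Angle of view α = 2·arctan(w/2f) with w = 43.8 mm and f = 31.3 mm.
w/2f = 0.69968; arctan(0.69968) ≈ 34.9797°, so α ≈ 69.9595°.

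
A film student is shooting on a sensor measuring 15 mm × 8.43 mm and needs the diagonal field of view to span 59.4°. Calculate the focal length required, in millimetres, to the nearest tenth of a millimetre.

15.1 mm

Sensor diagonal = √(15² + 8.43²) = √296.0649 ≈ 17.2065 mm.
From α = 2·arctan(d/2f) we get f = d / (2·tan(α/2)).
With d = 17.2065 mm and α/2 = 29.7°, tan(α/2) ≈ 0.57039, so f ≈ 17.2065 / 1.14078 ≈ 15.0831 mm.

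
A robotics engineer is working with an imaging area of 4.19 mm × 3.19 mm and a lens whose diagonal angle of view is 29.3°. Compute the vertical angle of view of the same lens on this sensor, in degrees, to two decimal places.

18.00°

Sensor diagonal = √(4.19² + 3.19²) = √27.7322 ≈ 5.2661 mm.
From the diagonal AOV: f = 5.2661 / (2·tan(14.65°)) = 5.2661 / 0.52283 ≈ 10.0725 mm.
Vertical AOV = 2·arctan(3.19 / (2 × 10.0725)) = 2·arctan(0.15835) ≈ 17.9964°.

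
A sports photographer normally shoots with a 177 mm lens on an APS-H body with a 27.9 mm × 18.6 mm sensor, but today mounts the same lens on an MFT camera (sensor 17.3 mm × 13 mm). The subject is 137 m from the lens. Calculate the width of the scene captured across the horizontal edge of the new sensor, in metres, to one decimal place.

13.4 m

The focal length stays 177 mm; the relevant sensor dimension is now w = 17.3 mm. Object distance dₒ = 137 m = 137000 mm.
Thin-lens field width W = w·(dₒ − f)/f = 17.3 × (137000 − 177)/177 ≈ 13373.095 mm = 13.3731 m.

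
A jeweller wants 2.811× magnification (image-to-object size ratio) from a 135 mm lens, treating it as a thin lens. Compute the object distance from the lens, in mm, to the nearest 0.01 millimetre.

With m = dᵢ/dₒ and 1/f = 1/dₒ + 1/dᵢ, substituting dᵢ = m·dₒ gives 1/f = (1 + 1/m)/dₒ, hence dₒ = f·(1 + 1/m).
dₒ = 135 × (1 + 1/2.811) = 135 × 1.35575 ≈ 183.026 mm.

183.03 mm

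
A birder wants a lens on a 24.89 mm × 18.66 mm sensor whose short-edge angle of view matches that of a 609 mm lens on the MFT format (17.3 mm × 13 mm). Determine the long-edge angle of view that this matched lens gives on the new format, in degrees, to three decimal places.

1.631°

Equal short-edge AOV ⇒ f₂ = f₁ · 18.66/13 = 609 × 1.43538 ≈ 874.1492 mm.
Long-edge AOV on the new format = 2·arctan(24.89 / (2 × 874.1492)) = 2·arctan(0.01424) ≈ 1.6313°.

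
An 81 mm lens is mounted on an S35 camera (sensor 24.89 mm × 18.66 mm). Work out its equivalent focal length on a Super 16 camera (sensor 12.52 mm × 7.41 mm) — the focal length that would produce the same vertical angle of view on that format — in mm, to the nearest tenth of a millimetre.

32.2 mm

Equal angle of view means equal height/f ratio, so f₂ = f₁ · (height₂/height₁) = 81 × 7.41/18.66.
f₂ = 81 × 0.39711 ≈ 32.166 mm.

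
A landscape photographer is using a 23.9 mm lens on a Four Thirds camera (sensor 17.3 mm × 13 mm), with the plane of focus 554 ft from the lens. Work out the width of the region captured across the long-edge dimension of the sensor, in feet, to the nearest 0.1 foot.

dₒ: 554 ft × 304.8 mm/ft = 168859.19 mm.
Similar triangles through the lens centre give W/dₒ = w/dᵢ; with 1/f = 1/dₒ + 1/dᵢ this gives W = w·(dₒ − f)/f.
W = 17.3 mm × (168859 − 23.9) / 23.9 = 17.3 × 7064.2383 ≈ 122211.322 mm = 122211.322/304.8 ft = 400.956 ft.

401.0 ft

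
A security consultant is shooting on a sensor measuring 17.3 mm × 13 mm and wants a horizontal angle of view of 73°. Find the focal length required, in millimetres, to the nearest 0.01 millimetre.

From α = 2·arctan(w/2f) we get f = w / (2·tan(α/2)).
With w = 17.3 mm and α/2 = 36.5°, tan(α/2) ≈ 0.73996, so f ≈ 17.3 / 1.47992 ≈ 11.6898 mm.

11.69 mm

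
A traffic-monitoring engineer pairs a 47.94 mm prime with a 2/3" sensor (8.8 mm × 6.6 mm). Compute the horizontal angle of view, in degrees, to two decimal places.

Angle of view α = 2·arctan(w/2f) with w = 8.8 mm and f = 47.94 mm.
w/2f = 0.09178; arctan(0.09178) ≈ 5.2440°, so α ≈ 10.4880°.

10.49°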